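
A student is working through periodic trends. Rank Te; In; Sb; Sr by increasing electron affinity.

Sr < In < Sb < Te

Electron affinity generally becomes more exothermic across a period toward the halogens and less exothermic down a group.
All lie in period 5, so electron affinity increases left to right.
So from lowest to highest: Sr < In < Sb < Te.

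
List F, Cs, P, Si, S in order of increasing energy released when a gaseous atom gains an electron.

Cs, P, Si, S, F

EA tends to increase across a period and decrease down a group, though the pattern is less regular than for IE or radius.
Neither a single period nor a single group — weigh both effects.
P > Cs: relative to Cs, both the across-period and down-group shifts push P's electron affinity up.
Si > P: this pair runs against the simple trend — see the exception note.
S > Si: S lies to the right of Si in period 3, so the across-period effect alone puts S higher.
F > S: relative to S, both the across-period and down-group shifts push F's electron affinity up.
Note the exception: Si has a higher electron affinity than P, contrary to the simple trend — adding an electron to P's half-filled 3p³ is unfavourable, so Si (3p²) has the more exothermic EA.
Tabulated electron affinity (kJ/mol): F 328, Si 134, P 72, S 200, Cs 46.
So from lowest to highest: Cs < P < Si < S < F.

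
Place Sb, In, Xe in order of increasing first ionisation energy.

In < Sb < Xe

In is in period 5, group 13; Sb is in period 5, group 15; Xe is in period 5, group 18.
Removing the outermost electron gets harder across a period and easier down a group.
All lie in period 5, so first ionization energy increases left to right.
So from lowest to highest: In < Sb < Xe.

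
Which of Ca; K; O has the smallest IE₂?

Consider each +1 ion: Ca⁺ still has 1 valence electron; K⁺ is the bare [Ar] core; O⁺ still has 5 valence electrons.
Usually core removal costs more than valence removal, but here the competition is close: a tightly held n=2 valence electron can cost more to remove than an n=3 core electron, so the actual values have to decide it.
Valence configurations: Ca⁺ [Ar]4s¹, O⁺ [He]2s²2p³.
Tabulated IE_2 (kJ/mol): Ca 1145, K 3052, O 3388.
Hence IE_2: Ca < K < O.

Ca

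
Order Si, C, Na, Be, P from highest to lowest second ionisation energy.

Na > C > P > Be > Si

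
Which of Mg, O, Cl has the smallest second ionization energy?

The second ionization energy removes an electron from the +1 ion. For each element: Mg⁺ still has 1 valence electron; O⁺ still has 5 valence electrons; Cl⁺ still has 6 valence electrons.
All are still removing valence electrons, so compare the +1 ions as you would atoms: IE_2 generally rises across a period (higher Z_eff) and falls down a group (larger shell), subject to the usual subshell exceptions.
Valence configurations: Mg⁺ [Ne]3s¹, O⁺ [He]2s²2p³, Cl⁺ [Ne]3s²3p⁴.
Tabulated IE_2 (kJ/mol): Mg 1451, O 3388, Cl 2298.
Overall IE_2 order: Mg < Cl < O.

Mg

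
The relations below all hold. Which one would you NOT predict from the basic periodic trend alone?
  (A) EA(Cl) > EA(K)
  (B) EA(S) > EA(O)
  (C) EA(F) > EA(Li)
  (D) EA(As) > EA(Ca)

The general trend: electron affinity increases across a period and decreases down a group.
(A) Cl (period 3, group 17) vs K (period 4, group 1): the stated order agrees with the simple trend.
(B) S (period 3, group 16) vs O (period 2, group 16): the stated order contradicts the simple trend.
(C) F (period 2, group 17) vs Li (period 2, group 1): the stated order agrees with the simple trend.
(D) As (period 4, group 15) vs Ca (period 4, group 2): the stated order agrees with the simple trend.
The exception is (B): the compact 2p subshell of O repels the added electron more than S's larger 3p does.

(B)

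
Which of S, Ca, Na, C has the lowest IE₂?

Ca

The second ionization energy removes an electron from the +1 ion. For each element: S⁺ still has 5 valence electrons; Ca⁺ still has 1 valence electron; Na⁺ is the bare [Ne] core; C⁺ still has 3 valence electrons.
Core electrons are held far more tightly than valence electrons, so Na tops the IE_2 order.
Valence configurations: S⁺ [Ne]3s²3p³, Ca⁺ [Ar]4s¹, C⁺ [He]2s²2p¹.
Tabulated IE_2 (kJ/mol): S 2252, Ca 1145, Na 4562, C 2353.
So the second ionization energies run Ca < S < C < Na.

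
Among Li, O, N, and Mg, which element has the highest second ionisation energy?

Consider each +1 ion: Li⁺ is the bare [He] core; O⁺ still has 5 valence electrons; N⁺ still has 4 valence electrons; Mg⁺ still has 1 valence electron.
Breaking into a closed-shell core is much more expensive than removing a leftover valence electron — Li has the largest IE_2 here.
Valence configurations: O⁺ [He]2s²2p³, N⁺ [He]2s²2p², Mg⁺ [Ne]3s¹.
Tabulated IE_2 (kJ/mol): Li 7298, O 3388, N 2856, Mg 1451.
Hence IE_2: Mg < N < O < Li.

Li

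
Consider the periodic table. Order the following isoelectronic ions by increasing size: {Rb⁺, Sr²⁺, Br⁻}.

All of these have 36 electrons, so size is governed by nuclear charge alone: the more protons, the stronger the pull on the same electron cloud, and the smaller the ion.
Nuclear charges: Sr²⁺ (Z=38), Rb⁺ (Z=37), Br⁻ (Z=35).
Smallest to largest: Sr²⁺ < Rb⁺ < Br⁻.

Sr²⁺ < Rb⁺ < Br⁻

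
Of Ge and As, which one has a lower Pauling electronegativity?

Electronegativity increases across a period and decreases down a group, tracking effective nuclear charge and atomic size.
All lie in period 4, so electronegativity increases left to right.
So Ge has the lower Pauling electronegativity (Ge < As).

Ge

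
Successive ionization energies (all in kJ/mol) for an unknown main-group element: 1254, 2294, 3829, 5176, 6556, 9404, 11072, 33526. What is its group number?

Look for the largest jump between consecutive ionization energies: IE8/IE7 ≈ 3.0, far larger than any earlier ratio.
That jump marks the point where a core electron is being removed. So the atom has 7 valence electrons.
A main-group element with 7 valence electrons is in group 17.

Group 17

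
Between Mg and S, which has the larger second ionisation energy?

After 1 electron has been removed, what remains? Mg⁺ still has 1 valence electron; S⁺ still has 5 valence electrons.
All are still removing valence electrons, so compare the +1 ions as you would atoms: IE_2 generally rises across a period (higher Z_eff) and falls down a group (larger shell), subject to the usual subshell exceptions.
Valence configurations: Mg⁺ [Ne]3s¹, S⁺ [Ne]3s²3p³.
Tabulated IE_2 (kJ/mol): Mg 1451, S 2252.
Hence IE_2: Mg < S.

S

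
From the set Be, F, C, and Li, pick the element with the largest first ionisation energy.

F

Li is in period 2, group 1; Be is in period 2, group 2; C is in period 2, group 14; F is in period 2, group 17.
IE₁ increases left→right with effective nuclear charge and decreases top→bottom as the valence shell moves farther out.
All lie in period 2, so first ionization energy increases left to right.
The largest first ionisation energy among these belongs to F.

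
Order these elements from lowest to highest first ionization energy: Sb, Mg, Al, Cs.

Mg is in period 3, group 2; Al is in period 3, group 13; Sb is in period 5, group 15; Cs is in period 6, group 1.
IE₁ increases left→right with effective nuclear charge and decreases top→bottom as the valence shell moves farther out.
Here both period and group differ, so the two effects have to be weighed against each other.
Al > Cs: relative to Cs, both the across-period and down-group shifts push Al's first ionization energy up.
Mg > Al: this pair runs against the simple trend — see the exception note.
Sb > Mg: the two effects oppose for this pair; the across-period effect wins (831 vs 738 kJ/mol).
Note the exception: Mg has a higher first ionization energy than Al, contrary to the simple trend — Al's single 3p electron is easier to remove than one from Mg's filled 3s².
For reference (kJ/mol): Mg 738, Al 578, Sb 831, Cs 376.
So from lowest to highest: Cs < Al < Mg < Sb.

Cs < Al < Mg < Sb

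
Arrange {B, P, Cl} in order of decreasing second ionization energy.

B > Cl > P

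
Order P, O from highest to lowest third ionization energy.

Consider each +2 ion: P²⁺ still has 3 valence electrons; O²⁺ still has 4 valence electrons.
All are still removing valence electrons, so compare the +2 ions as you would atoms: IE_3 generally rises across a period (higher Z_eff) and falls down a group (larger shell), subject to the usual subshell exceptions.
Valence configurations: P²⁺ [Ne]3s²3p¹, O²⁺ [He]2s²2p².
The numbers (kJ/mol): P 2914, O 5300.
So the third ionization energies run P < O.

O > P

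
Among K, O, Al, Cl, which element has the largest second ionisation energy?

Consider each +1 ion: K⁺ is the bare [Ar] core; O⁺ still has 5 valence electrons; Al⁺ still has 2 valence electrons; Cl⁺ still has 6 valence electrons.
Usually core removal costs more than valence removal, but here the competition is close: a tightly held n=2 valence electron can cost more to remove than an n=3 core electron, so the actual values have to decide it.
Valence configurations: O⁺ [He]2s²2p³, Al⁺ [Ne]3s², Cl⁺ [Ne]3s²3p⁴.
The numbers (kJ/mol): K 3052, O 3388, Al 1817, Cl 2298.
So the second ionization energies run Al < Cl < K < O.

O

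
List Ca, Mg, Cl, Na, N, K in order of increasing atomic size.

N < Cl < Mg < Na < Ca < K

N is in period 2, group 15; Na is in period 3, group 1; Mg is in period 3, group 2; Cl is in period 3, group 17; K is in period 4, group 1; Ca is in period 4, group 2.
Across a period the added protons contract the valence shell; down a group each new principal shell makes the atom larger.
Here both period and group differ, so the two effects have to be weighed against each other.
Cl > N: the two effects oppose for this pair; the down-group effect wins (99 vs 71 pm).
Mg > Cl: both are in period 3; the period trend gives Mg the larger value.
Na > Mg: both are in period 3; the period trend gives Na the larger value.
Ca > Na: period and group pull opposite ways; the down-group shift dominates (171 vs 155 pm).
K > Ca: both are in period 4; the period trend gives K the larger value.
Tabulated atomic radius (pm): N 71, Na 155, Mg 139, Cl 99, K 196, Ca 171.
So from smallest to largest: N < Cl < Mg < Na < Ca < K.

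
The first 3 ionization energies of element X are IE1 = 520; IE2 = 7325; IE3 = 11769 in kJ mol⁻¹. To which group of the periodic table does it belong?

Look for the largest jump between consecutive ionization energies: IE2/IE1 ≈ 14.1, far larger than any earlier ratio.
That jump marks the point where a core electron is being removed. So the atom has 1 valence electron.
A main-group element with 1 valence electron is in group 1.

Group 1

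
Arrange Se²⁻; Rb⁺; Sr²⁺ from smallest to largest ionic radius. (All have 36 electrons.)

Sr²⁺ < Rb⁺ < Se²⁻

All of these have 36 electrons, so size is governed by nuclear charge alone: the more protons, the stronger the pull on the same electron cloud, and the smaller the ion.
Nuclear charges: Sr²⁺ (Z=38), Rb⁺ (Z=37), Se²⁻ (Z=34).
Smallest to largest: Sr²⁺ < Rb⁺ < Se²⁻.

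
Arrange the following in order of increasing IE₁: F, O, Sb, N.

Sb, O, N, F

N is in period 2, group 15; O is in period 2, group 16; F is in period 2, group 17; Sb is in period 5, group 15.
Removing the outermost electron gets harder across a period and easier down a group.
Neither a single period nor a single group — weigh both effects.
O > Sb: relative to Sb, both the across-period and down-group shifts push O's first ionization energy up.
N > O: this pair runs against the simple trend — see the exception note.
F > N: both are in period 2; the period trend gives F the larger value.
Note the exception: N has a higher first ionization energy than O, contrary to the simple trend — pairing an electron in O's 2p⁴ costs repulsion energy, so O ionizes more easily than half-filled N (2p³).
Approximate values (kJ/mol): N 1402, O 1314, F 1681, Sb 831.
So from lowest to highest: Sb < O < N < F.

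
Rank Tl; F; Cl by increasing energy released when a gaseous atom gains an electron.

Atoms with high Z_eff and room in the valence shell (especially the halogens) have the most exothermic electron affinities.
These span different periods and groups, so the two trends combine.
F > Tl: both effects reinforce here, so F is clearly the higher of the two.
Cl > F: this pair runs against the simple trend — see the exception note.
Note the exception: Cl has a higher electron affinity than F, contrary to the simple trend — F's small 2p subshell makes the incoming electron feel strong e⁻–e⁻ repulsion, so Cl actually releases more energy on gaining an electron.
For reference (kJ/mol): F 328, Cl 349, Tl 19.
So from lowest to highest: Tl < F < Cl.

Tl, F, Cl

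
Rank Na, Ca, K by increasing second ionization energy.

Ca, K, Na

IE_2 is the cost of taking one more electron from the +1 cation: Na⁺ is the bare [Ne] core; Ca⁺ still has 1 valence electron; K⁺ is the bare [Ar] core.
Core electrons are held far more tightly than valence electrons, so K and Na top the IE_2 order.
The numbers (kJ/mol): Na 4562, Ca 1145, K 3052.
Putting it together, IE_2: Ca < K < Na.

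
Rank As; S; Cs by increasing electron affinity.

S is in period 3, group 16; As is in period 4, group 15; Cs is in period 6, group 1.
Atoms with high Z_eff and room in the valence shell (especially the halogens) have the most exothermic electron affinities.
Neither a single period nor a single group — weigh both effects.
As > Cs: both effects reinforce here, so As is clearly the higher of the two.
S > As: both effects reinforce here, so S is clearly the higher of the two.
Approximate values (kJ/mol): S 200, As 78, Cs 46.
So from lowest to highest: Cs < As < S.

Cs, As, S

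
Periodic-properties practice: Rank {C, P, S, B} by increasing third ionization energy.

P, S, B, C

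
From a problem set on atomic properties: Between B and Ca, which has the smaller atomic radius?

B is in period 2, group 13; Ca is in period 4, group 2.
Radius decreases left→right (rising Z_eff, same n) and increases top→bottom (higher n).
Here both period and group differ, so the two effects have to be weighed against each other.
Ca > B: both effects reinforce here, so Ca is clearly the larger of the two.
Approximate values (pm): B 85, Ca 171.
So B has the smaller atomic radius (B < Ca).

B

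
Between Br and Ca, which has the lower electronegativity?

Ca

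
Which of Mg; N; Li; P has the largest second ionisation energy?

Consider each +1 ion: Mg⁺ still has 1 valence electron; N⁺ still has 4 valence electrons; Li⁺ is the bare [He] core; P⁺ still has 4 valence electrons.
Breaking into a closed-shell core is much more expensive than removing a leftover valence electron — Li has the largest IE_2 here.
Valence configurations: Mg⁺ [Ne]3s¹, N⁺ [He]2s²2p², P⁺ [Ne]3s²3p².
Tabulated IE_2 (kJ/mol): Mg 1451, N 2856, Li 7298, P 1907.
Putting it together, IE_2: Mg < P < N < Li.

Li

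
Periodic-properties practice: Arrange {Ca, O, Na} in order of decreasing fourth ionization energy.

Na, O, Ca

IE_4 is the cost of taking one more electron from the +3 cation: Ca³⁺ is already 1 electron into the core; O³⁺ still has 3 valence electrons; Na³⁺ is already 2 electrons into the core.
Usually core removal costs more than valence removal, but here the competition is close: a tightly held n=2 valence electron can cost more to remove than an n=3 core electron, so the actual values have to decide it.
Approximate IE_4 values (kJ/mol): Ca 6491, O 7469, Na 9543.
Putting it together, IE_4: Ca < O < Na.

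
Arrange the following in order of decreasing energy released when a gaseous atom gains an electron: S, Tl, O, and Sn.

S > O > Sn > Tl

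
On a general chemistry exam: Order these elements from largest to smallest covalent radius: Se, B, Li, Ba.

Li is in period 2, group 1; B is in period 2, group 13; Se is in period 4, group 16; Ba is in period 6, group 2.
Atomic radius shrinks across a period as nuclear charge pulls the same shell inward, and grows down a group as new shells are added.
Neither a single period nor a single group — weigh both effects.
Se > B: period and group pull opposite ways; the down-group shift dominates (116 vs 85 pm).
Li > Se: period and group pull opposite ways; the across-period shift dominates (133 vs 116 pm).
Ba > Li: period and group pull opposite ways; the down-group shift dominates (196 vs 133 pm).
Approximate values (pm): Li 133, B 85, Se 116, Ba 196.
So from largest to smallest: Ba > Li > Se > B.

Ba > Li > Se > B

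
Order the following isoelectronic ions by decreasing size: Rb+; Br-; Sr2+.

Br- > Rb+ > Sr2+

All of these have 36 electrons, so size is governed by nuclear charge alone: the more protons, the stronger the pull on the same electron cloud, and the smaller the ion.
Nuclear charges: Sr2+ (Z=38), Rb+ (Z=37), Br- (Z=35).
Largest to smallest: Br- > Rb+ > Sr2+.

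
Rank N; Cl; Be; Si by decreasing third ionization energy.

IE_3 is the cost of taking one more electron from the +2 cation: N²⁺ still has 3 valence electrons; Cl²⁺ still has 5 valence electrons; Be²⁺ is the bare [He] core; Si²⁺ still has 2 valence electrons.
Breaking into a closed-shell core is much more expensive than removing a leftover valence electron — Be has the largest IE_3 here.
Valence configurations: N²⁺ [He]2s²2p¹, Cl²⁺ [Ne]3s²3p³, Si²⁺ [Ne]3s².
Tabulated IE_3 (kJ/mol): N 4578, Cl 3822, Be 14849, Si 3232.
Hence IE_3: Si < Cl < N < Be.

Be > N > Cl > Si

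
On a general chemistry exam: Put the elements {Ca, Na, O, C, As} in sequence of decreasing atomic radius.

C is in period 2, group 14; O is in period 2, group 16; Na is in period 3, group 1; Ca is in period 4, group 2; As is in period 4, group 15.
Across a period the added protons contract the valence shell; down a group each new principal shell makes the atom larger.
Here both period and group differ, so the two effects have to be weighed against each other.
C > O: C lies to the left of O in period 2, so the across-period effect alone puts C larger.
As > C: period and group pull opposite ways; the down-group shift dominates (121 vs 75 pm).
Na > As: the two effects oppose for this pair; the across-period effect wins (155 vs 121 pm).
Ca > Na: the two effects oppose for this pair; the down-group effect wins (171 vs 155 pm).
Tabulated atomic radius (pm): C 75, O 63, Na 155, Ca 171, As 121.
So from largest to smallest: Ca > Na > As > C > O.

Ca > Na > As > C > O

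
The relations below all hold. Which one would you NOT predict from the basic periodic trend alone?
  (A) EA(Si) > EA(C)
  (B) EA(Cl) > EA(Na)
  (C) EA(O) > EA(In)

(A)

The general trend: electron affinity increases across a period and decreases down a group.
(A) Si (period 3, group 14) vs C (period 2, group 14): the stated order contradicts the simple trend.
(B) Cl (period 3, group 17) vs Na (period 3, group 1): the stated order agrees with the simple trend.
(C) O (period 2, group 16) vs In (period 5, group 13): the stated order agrees with the simple trend.
The exception is (A): Si's larger, more diffuse 3p orbitals accept an added electron slightly more readily than C's compact 2p.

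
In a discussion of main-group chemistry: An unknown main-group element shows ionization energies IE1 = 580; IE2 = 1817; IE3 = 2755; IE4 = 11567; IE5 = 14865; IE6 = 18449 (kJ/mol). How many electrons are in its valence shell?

3

Look for the largest jump between consecutive ionization energies: IE4/IE3 ≈ 4.2, far larger than any earlier ratio.
That jump marks the point where a core electron is being removed. So the atom has 3 valence electrons.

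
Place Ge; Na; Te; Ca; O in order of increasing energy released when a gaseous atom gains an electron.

Ca < Na < Ge < O < Te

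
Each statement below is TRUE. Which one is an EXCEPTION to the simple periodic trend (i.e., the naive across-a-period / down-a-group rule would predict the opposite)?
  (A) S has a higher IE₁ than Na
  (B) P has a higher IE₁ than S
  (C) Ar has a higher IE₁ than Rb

(B)

The general trend: IE₁ increases across a period and decreases down a group.
(A) S (period 3, group 16) vs Na (period 3, group 1): the stated order agrees with the simple trend.
(B) P (period 3, group 15) vs S (period 3, group 16): the stated order contradicts the simple trend.
(C) Ar (period 3, group 18) vs Rb (period 5, group 1): the stated order agrees with the simple trend.
The exception is (B): S (3p⁴) ionizes more easily than half-filled P (3p³) because the paired 3p electron in S is pushed out by e⁻–e⁻ repulsion.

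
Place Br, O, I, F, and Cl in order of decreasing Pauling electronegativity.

O is in period 2, group 16; F is in period 2, group 17; Cl is in period 3, group 17; Br is in period 4, group 17; I is in period 5, group 17.
Electronegativity increases across a period and decreases down a group, tracking effective nuclear charge and atomic size.
Neither a single period nor a single group — weigh both effects.
Br > I: they share group 17; the group trend gives Br the larger value.
Cl > Br: they share group 17; the group trend gives Cl the larger value.
O > Cl: the two effects oppose for this pair; the down-group effect wins (3.44 vs 3.16).
F > O: F lies to the right of O in period 2, so the across-period effect alone puts F higher.
For reference (Pauling): O 3.44, F 3.98, Cl 3.16, Br 2.96, I 2.66.
So from highest to lowest: F > O > Cl > Br > I.

F, O, Cl, Br, I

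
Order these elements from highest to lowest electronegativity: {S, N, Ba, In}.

N is in period 2, group 15; S is in period 3, group 16; In is in period 5, group 13; Ba is in period 6, group 2.
Electronegativity increases across a period and decreases down a group, tracking effective nuclear charge and atomic size.
Neither a single period nor a single group — weigh both effects.
In > Ba: relative to Ba, both the across-period and down-group shifts push In's electronegativity up.
S > In: relative to In, both the across-period and down-group shifts push S's electronegativity up.
N > S: period and group pull opposite ways; the down-group shift dominates (3.04 vs 2.58).
Approximate values (Pauling): N 3.04, S 2.58, In 1.78, Ba 0.89.
So from highest to lowest: N > S > In > Ba.

N > S > In > Ba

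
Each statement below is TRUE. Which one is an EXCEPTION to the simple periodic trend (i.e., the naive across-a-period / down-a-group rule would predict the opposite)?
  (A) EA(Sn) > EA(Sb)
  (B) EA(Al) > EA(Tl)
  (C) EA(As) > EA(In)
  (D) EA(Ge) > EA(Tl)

The general trend: electron affinity increases across a period and decreases down a group.
(A) Sn (period 5, group 14) vs Sb (period 5, group 15): the stated order contradicts the simple trend.
(B) Al (period 3, group 13) vs Tl (period 6, group 13): the stated order agrees with the simple trend.
(C) As (period 4, group 15) vs In (period 5, group 13): the stated order agrees with the simple trend.
(D) Ge (period 4, group 14) vs Tl (period 6, group 13): the stated order agrees with the simple trend.
The exception is (A): adding an electron to Sb's half-filled 5p³ is unfavourable, so Sn has the more exothermic EA.

(A)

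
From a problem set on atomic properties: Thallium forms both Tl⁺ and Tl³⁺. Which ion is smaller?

Tl³⁺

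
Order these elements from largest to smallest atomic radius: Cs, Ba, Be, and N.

Be is in period 2, group 2; N is in period 2, group 15; Cs is in period 6, group 1; Ba is in period 6, group 2.
Atomic radius shrinks across a period as nuclear charge pulls the same shell inward, and grows down a group as new shells are added.
Neither a single period nor a single group — weigh both effects.
Be > N: both are in period 2; the period trend gives Be the larger value.
Ba > Be: they share group 2; the group trend gives Ba the larger value.
Cs > Ba: both are in period 6; the period trend gives Cs the larger value.
For reference (pm): Be 102, N 71, Cs 232, Ba 196.
So from largest to smallest: Cs > Ba > Be > N.

Cs > Ba > Be > N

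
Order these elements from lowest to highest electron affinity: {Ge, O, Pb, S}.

Pb < Ge < O < S

O is in period 2, group 16; S is in period 3, group 16; Ge is in period 4, group 14; Pb is in period 6, group 14.
EA tends to increase across a period and decrease down a group, though the pattern is less regular than for IE or radius.
Here both period and group differ, so the two effects have to be weighed against each other.
Ge > Pb: they share group 14; the group trend gives Ge the larger value.
O > Ge: both effects reinforce here, so O is clearly the higher of the two.
S > O: this pair runs against the simple trend — see the exception note.
Note the exception: S has a higher electron affinity than O, contrary to the simple trend — the compact 2p subshell of O repels the added electron more than S's larger 3p does.
For reference (kJ/mol): O 141, S 200, Ge 119, Pb 35.
So from lowest to highest: Pb < Ge < O < S.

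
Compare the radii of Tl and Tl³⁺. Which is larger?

Forming Tl³⁺ removes 3 electrons from Tl. Fewer electrons for the same nuclear charge means less shielding and a higher Z_eff on the remaining electrons, and for main-group metals the entire outer shell is lost.
A cation is smaller than its parent atom: Tl³⁺ < Tl.

Tl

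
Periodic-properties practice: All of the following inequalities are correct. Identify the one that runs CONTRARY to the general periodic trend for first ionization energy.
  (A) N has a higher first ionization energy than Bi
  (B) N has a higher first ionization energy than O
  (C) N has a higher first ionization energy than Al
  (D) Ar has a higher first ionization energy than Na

(B)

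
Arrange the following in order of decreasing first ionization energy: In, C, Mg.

C is in period 2, group 14; Mg is in period 3, group 2; In is in period 5, group 13.
First ionization energy rises across a period (greater Z_eff holds electrons more tightly) and falls down a group (valence electrons are farther from the nucleus).
Neither a single period nor a single group — weigh both effects.
Mg > In: period and group pull opposite ways; the down-group shift dominates (738 vs 558 kJ/mol).
C > Mg: both effects reinforce here, so C is clearly the higher of the two.
Tabulated first ionization energy (kJ/mol): C 1086, Mg 738, In 558.
So from highest to lowest: C > Mg > In.

C > Mg > In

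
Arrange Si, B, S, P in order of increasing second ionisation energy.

Si, P, S, B

After 1 electron has been removed, what remains? Si⁺ still has 3 valence electrons; B⁺ still has 2 valence electrons; S⁺ still has 5 valence electrons; P⁺ still has 4 valence electrons.
All are still removing valence electrons, so compare the +1 ions as you would atoms: IE_2 generally rises across a period (higher Z_eff) and falls down a group (larger shell), subject to the usual subshell exceptions.
Valence configurations: Si⁺ [Ne]3s²3p¹, B⁺ [He]2s², S⁺ [Ne]3s²3p³, P⁺ [Ne]3s²3p².
Tabulated IE_2 (kJ/mol): Si 1577, B 2427, S 2252, P 1907.
Putting it together, IE_2: Si < P < S < B.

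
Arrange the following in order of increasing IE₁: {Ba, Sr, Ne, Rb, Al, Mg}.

Ne is in period 2, group 18; Mg is in period 3, group 2; Al is in period 3, group 13; Rb is in period 5, group 1; Sr is in period 5, group 2; Ba is in period 6, group 2.
Removing the outermost electron gets harder across a period and easier down a group.
Here both period and group differ, so the two effects have to be weighed against each other.
Ba > Rb: period and group pull opposite ways; the across-period shift dominates (503 vs 403 kJ/mol).
Sr > Ba: Sr sits above Ba in group 2, so the down-group effect alone puts Sr higher.
Al > Sr: relative to Sr, both the across-period and down-group shifts push Al's first ionization energy up.
Mg > Al: this pair runs against the simple trend — see the exception note.
Ne > Mg: relative to Mg, both the across-period and down-group shifts push Ne's first ionization energy up.
Note the exception: Mg has a higher first ionization energy than Al, contrary to the simple trend — Al's single 3p electron is easier to remove than one from Mg's filled 3s².
Approximate values (kJ/mol): Ne 2081, Mg 738, Al 578, Rb 403, Sr 550, Ba 503.
So from lowest to highest: Rb < Ba < Sr < Al < Mg < Ne.

Rb < Ba < Sr < Al < Mg < Ne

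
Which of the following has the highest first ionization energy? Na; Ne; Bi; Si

Across a period the outer electron is held more tightly (higher IE₁); down a group it sits in a higher shell, more shielded, and comes off more easily.
Here both period and group differ, so the two effects have to be weighed against each other.
Bi > Na: period and group pull opposite ways; the across-period shift dominates (703 vs 496 kJ/mol).
Si > Bi: period and group pull opposite ways; the down-group shift dominates (786 vs 703 kJ/mol).
Ne > Si: relative to Si, both the across-period and down-group shifts push Ne's first ionization energy up.
Tabulated first ionization energy (kJ/mol): Ne 2081, Na 496, Si 786, Bi 703.
The highest first ionization energy among these belongs to Ne.

Ne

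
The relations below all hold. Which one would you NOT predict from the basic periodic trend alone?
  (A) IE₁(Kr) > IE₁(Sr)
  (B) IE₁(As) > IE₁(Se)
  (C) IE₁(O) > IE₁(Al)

(B)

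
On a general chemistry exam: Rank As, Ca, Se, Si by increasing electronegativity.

Ca, Si, As, Se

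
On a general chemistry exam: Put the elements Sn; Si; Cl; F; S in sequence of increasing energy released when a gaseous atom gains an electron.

Sn < Si < S < F < Cl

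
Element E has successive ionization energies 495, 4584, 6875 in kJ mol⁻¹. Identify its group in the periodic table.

Look for the largest jump between consecutive ionization energies: IE2/IE1 ≈ 9.3, far larger than any earlier ratio.
That jump marks the point where a core electron is being removed. So the atom has 1 valence electron.
A main-group element with 1 valence electron is in group 1.

Group 1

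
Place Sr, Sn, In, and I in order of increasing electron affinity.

Sr is in period 5, group 2; In is in period 5, group 13; Sn is in period 5, group 14; I is in period 5, group 17.
EA tends to increase across a period and decrease down a group, though the pattern is less regular than for IE or radius.
All lie in period 5, so electron affinity increases left to right.
So from lowest to highest: Sr < In < Sn < I.

Sr < In < Sn < I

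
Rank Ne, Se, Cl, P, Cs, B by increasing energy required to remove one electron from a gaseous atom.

B is in period 2, group 13; Ne is in period 2, group 18; P is in period 3, group 15; Cl is in period 3, group 17; Se is in period 4, group 16; Cs is in period 6, group 1.
Removing the outermost electron gets harder across a period and easier down a group.
Neither a single period nor a single group — weigh both effects.
B > Cs: both effects reinforce here, so B is clearly the higher of the two.
Se > B: period and group pull opposite ways; the across-period shift dominates (941 vs 801 kJ/mol).
P > Se: period and group pull opposite ways; the down-group shift dominates (1012 vs 941 kJ/mol).
Cl > P: Cl lies to the right of P in period 3, so the across-period effect alone puts Cl higher.
Ne > Cl: both effects reinforce here, so Ne is clearly the higher of the two.
Tabulated first ionization energy (kJ/mol): B 801, Ne 2081, P 1012, Cl 1251, Se 941, Cs 376.
So from lowest to highest: Cs < B < Se < P < Cl < Ne.

Cs, B, Se, P, Cl, Ne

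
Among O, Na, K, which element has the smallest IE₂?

K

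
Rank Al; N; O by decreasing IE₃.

O, N, Al

After 2 electrons have been removed, what remains? Al²⁺ still has 1 valence electron; N²⁺ still has 3 valence electrons; O²⁺ still has 4 valence electrons.
All are still removing valence electrons, so compare the +2 ions as you would atoms: IE_3 generally rises across a period (higher Z_eff) and falls down a group (larger shell), subject to the usual subshell exceptions.
Valence configurations: Al²⁺ [Ne]3s¹, N²⁺ [He]2s²2p¹, O²⁺ [He]2s²2p².
Approximate IE_3 values (kJ/mol): Al 2745, N 4578, O 5300.
So the third ionization energies run Al < N < O.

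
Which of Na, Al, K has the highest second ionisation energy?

Na

Consider each +1 ion: Na⁺ is the bare [Ne] core; Al⁺ still has 2 valence electrons; K⁺ is the bare [Ar] core.
Core electrons are held far more tightly than valence electrons, so K and Na top the IE_2 order.
Tabulated IE_2 (kJ/mol): Na 4562, Al 1817, K 3052.
So the second ionization energies run Al < K < Na.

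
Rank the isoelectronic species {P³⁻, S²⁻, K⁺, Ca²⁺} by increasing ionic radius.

All of these have 18 electrons, so size is governed by nuclear charge alone: the more protons, the stronger the pull on the same electron cloud, and the smaller the ion.
Nuclear charges: Ca²⁺ (Z=20), K⁺ (Z=19), S²⁻ (Z=16), P³⁻ (Z=15).
Smallest to largest: Ca²⁺ < K⁺ < S²⁻ < P³⁻.

Ca²⁺, K⁺, S²⁻, P³⁻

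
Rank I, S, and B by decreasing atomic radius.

I > S > B

B is in period 2, group 13; S is in period 3, group 16; I is in period 5, group 17.
Moving right in a period, electrons are added to the same shell under a stronger nuclear pull, so atoms get smaller; moving down, a new shell is opened and atoms get larger.
Neither a single period nor a single group — weigh both effects.
S > B: the two effects oppose for this pair; the down-group effect wins (103 vs 85 pm).
I > S: the two effects oppose for this pair; the down-group effect wins (133 vs 103 pm).
Approximate values (pm): B 85, S 103, I 133.
So from largest to smallest: I > S > B.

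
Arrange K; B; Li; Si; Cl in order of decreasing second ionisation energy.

Li > K > B > Cl > Si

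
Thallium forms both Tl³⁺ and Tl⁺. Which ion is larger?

Tl⁺

Both ions have Z = 81 protons, but Tl³⁺ has lost more electrons, so its remaining electrons feel a larger effective nuclear charge per electron and are pulled in more tightly.
Higher positive charge → smaller ion, so Tl⁺ > Tl³⁺.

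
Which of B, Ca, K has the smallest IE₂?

The second ionization energy removes an electron from the +1 ion. For each element: B⁺ still has 2 valence electrons; Ca⁺ still has 1 valence electron; K⁺ is the bare [Ar] core.
Core electrons are held far more tightly than valence electrons, so K tops the IE_2 order.
Valence configurations: B⁺ [He]2s², Ca⁺ [Ar]4s¹.
Approximate IE_2 values (kJ/mol): B 2427, Ca 1145, K 3052.
Overall IE_2 order: Ca < B < K.

Ca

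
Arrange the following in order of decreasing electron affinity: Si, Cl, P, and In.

Cl > Si > P > In

Si is in period 3, group 14; P is in period 3, group 15; Cl is in period 3, group 17; In is in period 5, group 13.
Adding an electron releases more energy for atoms nearer the top right (short of the noble gases).
Neither a single period nor a single group — weigh both effects.
P > In: both effects reinforce here, so P is clearly the higher of the two.
Si > P: this pair runs against the simple trend — see the exception note.
Cl > Si: Cl lies to the right of Si in period 3, so the across-period effect alone puts Cl higher.
Note the exception: Si has a higher electron affinity than P, contrary to the simple trend — adding an electron to P's half-filled 3p³ is unfavourable, so Si (3p²) has the more exothermic EA.
For reference (kJ/mol): Si 134, P 72, Cl 349, In 29.
So from highest to lowest: Cl > Si > P > In.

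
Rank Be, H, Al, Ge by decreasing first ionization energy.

H > Be > Ge > Al

H is in period 1, group 1; Be is in period 2, group 2; Al is in period 3, group 13; Ge is in period 4, group 14.
First ionization energy rises across a period (greater Z_eff holds electrons more tightly) and falls down a group (valence electrons are farther from the nucleus).
These sit on a diagonal, where the across-period and down-group effects partly cancel.
Ge > Al: the two effects oppose for this pair; the across-period effect wins (762 vs 578 kJ/mol).
Be > Ge: period and group pull opposite ways; the down-group shift dominates (900 vs 762 kJ/mol).
H > Be: the two effects oppose for this pair; the down-group effect wins (1312 vs 900 kJ/mol).
Tabulated first ionization energy (kJ/mol): H 1312, Be 900, Al 578, Ge 762.
So from highest to lowest: H > Be > Ge > Al.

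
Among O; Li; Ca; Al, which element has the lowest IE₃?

IE_3 is the cost of taking one more electron from the +2 cation: O²⁺ still has 4 valence electrons; Li²⁺ is already 1 electron into the core; Ca²⁺ is the bare [Ar] core; Al²⁺ still has 1 valence electron.
Usually core removal costs more than valence removal, but here the competition is close: a tightly held n=2 valence electron can cost more to remove than an n=3 core electron, so the actual values have to decide it.
Valence configurations: O²⁺ [He]2s²2p², Al²⁺ [Ne]3s¹.
The numbers (kJ/mol): O 5300, Li 11815, Ca 4912, Al 2745.
So the third ionization energies run Al < Ca < O < Li.

Al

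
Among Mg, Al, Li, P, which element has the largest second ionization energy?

Li

After 1 electron has been removed, what remains? Mg⁺ still has 1 valence electron; Al⁺ still has 2 valence electrons; Li⁺ is the bare [He] core; P⁺ still has 4 valence electrons.
Breaking into a closed-shell core is much more expensive than removing a leftover valence electron — Li has the largest IE_2 here.
Valence configurations: Mg⁺ [Ne]3s¹, Al⁺ [Ne]3s², P⁺ [Ne]3s²3p².
The numbers (kJ/mol): Mg 1451, Al 1817, Li 7298, P 1907.
Overall IE_2 order: Mg < Al < P < Li.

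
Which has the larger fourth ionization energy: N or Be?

The fourth ionization energy removes an electron from the +3 ion. For each element: N³⁺ still has 2 valence electrons; Be³⁺ is already 1 electron into the core.
Pulling an electron out of a noble-gas core costs far more than removing a remaining valence electron, so Be sits at the high end of IE_4.
Tabulated IE_4 (kJ/mol): N 7475, Be 21007.
Hence IE_4: N < Be.

Be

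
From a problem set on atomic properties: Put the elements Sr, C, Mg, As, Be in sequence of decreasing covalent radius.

Moving right in a period, electrons are added to the same shell under a stronger nuclear pull, so atoms get smaller; moving down, a new shell is opened and atoms get larger.
Neither a single period nor a single group — weigh both effects.
Be > C: Be lies to the left of C in period 2, so the across-period effect alone puts Be larger.
As > Be: period and group pull opposite ways; the down-group shift dominates (121 vs 102 pm).
Mg > As: period and group pull opposite ways; the across-period shift dominates (139 vs 121 pm).
Sr > Mg: Sr sits below Mg in group 2, so the down-group effect alone puts Sr larger.
For reference (pm): Be 102, C 75, Mg 139, As 121, Sr 185.
So from largest to smallest: Sr > Mg > As > Be > C.

Sr > Mg > As > Be > C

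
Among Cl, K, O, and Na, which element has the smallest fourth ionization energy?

Cl

Consider each +3 ion: Cl³⁺ still has 4 valence electrons; K³⁺ is already 2 electrons into the core; O³⁺ still has 3 valence electrons; Na³⁺ is already 2 electrons into the core.
Usually core removal costs more than valence removal, but here the competition is close: a tightly held n=2 valence electron can cost more to remove than an n=3 core electron, so the actual values have to decide it.
Valence configurations: Cl³⁺ [Ne]3s²3p², O³⁺ [He]2s²2p¹.
The numbers (kJ/mol): Cl 5159, K 5877, O 7469, Na 9543.
Overall IE_4 order: Cl < K < O < Na.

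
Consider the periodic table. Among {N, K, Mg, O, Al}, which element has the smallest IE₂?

The second ionization energy removes an electron from the +1 ion. For each element: N⁺ still has 4 valence electrons; K⁺ is the bare [Ar] core; Mg⁺ still has 1 valence electron; O⁺ still has 5 valence electrons; Al⁺ still has 2 valence electrons.
Usually core removal costs more than valence removal, but here the competition is close: a tightly held n=2 valence electron can cost more to remove than an n=3 core electron, so the actual values have to decide it.
Valence configurations: N⁺ [He]2s²2p², Mg⁺ [Ne]3s¹, O⁺ [He]2s²2p³, Al⁺ [Ne]3s².
Tabulated IE_2 (kJ/mol): N 2856, K 3052, Mg 1451, O 3388, Al 1817.
So the second ionization energies run Mg < Al < N < K < O.

Mg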